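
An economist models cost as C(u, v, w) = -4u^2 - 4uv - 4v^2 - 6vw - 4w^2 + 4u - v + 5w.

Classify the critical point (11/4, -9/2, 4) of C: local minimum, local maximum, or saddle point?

The Hessian is constant: H = [[-8, -4, 0], [-4, -8, -6], [0, -6, -8]].
Leading principal minors: Δ₁ = -8, Δ₂ = 48, Δ₃ = -96.
The minors alternate sign starting negative (−, +, −), so H is negative definite: a local maximum.

local maximum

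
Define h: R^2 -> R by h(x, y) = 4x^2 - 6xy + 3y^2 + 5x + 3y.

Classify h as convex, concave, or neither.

h is quadratic, so its Hessian is the constant matrix H = [[8, -6], [-6, 6]].
det(H) = 12, tr(H) = 14.
det(H) > 0 and tr(H) > 0, so H is positive definite everywhere: convex.

convex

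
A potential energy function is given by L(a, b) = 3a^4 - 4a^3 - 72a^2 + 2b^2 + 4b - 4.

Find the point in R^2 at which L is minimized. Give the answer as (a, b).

L(a,b) separates as P(a) + Q(b) − 4, so its minimum is min P + min Q − 4.
P'(a) = 12a(a - 4)(a + 3) vanishes at a ∈ {-3, 0, 4}; Q'(b) = 4b + 4 vanishes at b ∈ {-1}.
Local minima of P (where P''>0): P(-3)=-297, P(4)=-640. Local minima of Q: Q(-1)=-2.
So the global minimum of L is P(4) + Q(-1) − 4 = -640 − 2 − 4 = -646, attained at (4, -1).

(4, -1)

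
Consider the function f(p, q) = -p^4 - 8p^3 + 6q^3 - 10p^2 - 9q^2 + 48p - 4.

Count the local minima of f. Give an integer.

1

f separates as a function of p plus a function of q, so ∇f=0 decouples.
∂f/∂p = -4(p - 1)(p + 3)(p + 4) = 0 at p ∈ {-4, -3, 1}; ∂f/∂q = 18q(q - 1) = 0 at q ∈ {0, 1}.
The Hessian is diagonal: diag(f_pp, f_qq). Second derivatives: f_pp(-4)=-20, f_pp(-3)=16, f_pp(1)=-80; f_qq(0)=-18, f_qq(1)=18.
Local minima occur where both diagonal entries positive: (-3, 1). Count: 1.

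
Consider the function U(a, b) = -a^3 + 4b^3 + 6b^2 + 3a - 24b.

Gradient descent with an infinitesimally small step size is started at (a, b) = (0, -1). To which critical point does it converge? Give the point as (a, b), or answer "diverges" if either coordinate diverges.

U is separable, so gradient descent decouples: a follows -∂U/∂a, b follows -∂U/∂b.
∂U/∂a = -3(a - 1)(a + 1); at a=0 this is 3, so a decreases.
∂U/∂b = 12(b - 1)(b + 2); at b=-1 this is -24, so b increases.
a converges to its nearest critical value -1 (a local min of the a-part); b converges to 1. The iterate converges to (-1, 1).

(-1, 1)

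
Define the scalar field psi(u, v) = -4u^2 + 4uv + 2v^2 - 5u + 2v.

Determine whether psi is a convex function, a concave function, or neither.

psi is quadratic, so its Hessian is the constant matrix H = [[-8, 4], [4, 4]].
det(H) = -48, tr(H) = -4.
det(H) < 0, so H is indefinite: neither convex nor concave.

neither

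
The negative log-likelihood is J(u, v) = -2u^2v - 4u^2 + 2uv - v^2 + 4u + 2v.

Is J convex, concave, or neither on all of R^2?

The term -2u^2v is cubic, so the Hessian is not constant.
∂²J/∂u² = -4v - 8, which takes both signs as v varies (negative for sufficiently large v). A diagonal entry of the Hessian changing sign means the Hessian is neither positive- nor negative-semidefinite on all of R^2.

neither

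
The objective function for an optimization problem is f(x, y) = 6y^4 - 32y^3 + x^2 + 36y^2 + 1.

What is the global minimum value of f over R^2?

-53

f(x,y) separates as P(x) + Q(y) + 1, so its minimum is min P + min Q + 1.
P'(x) = 2x vanishes at x ∈ {0}; Q'(y) = 24y(y - 3)(y - 1) vanishes at y ∈ {0, 1, 3}.
Local minima of P (where P''>0): P(0)=0. Local minima of Q: Q(0)=0, Q(3)=-54.
So the global minimum of f is P(0) + Q(3) + 1 = 0 − 54 + 1 = -53, attained at (0, 3).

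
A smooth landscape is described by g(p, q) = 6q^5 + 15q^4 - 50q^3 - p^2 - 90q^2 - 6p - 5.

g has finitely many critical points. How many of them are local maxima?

g separates as a function of p plus a function of q, so ∇g=0 decouples.
∂g/∂p = -2(p + 3) = 0 at p ∈ {-3}; ∂g/∂q = 30q(q - 2)(q + 1)(q + 3) = 0 at q ∈ {-3, -1, 0, 2}.
The Hessian is diagonal: diag(g_pp, g_qq). Second derivatives: g_pp(-3)=-2; g_qq(-3)=-900, g_qq(-1)=180, g_qq(0)=-180, g_qq(2)=900.
Local maxima occur where both diagonal entries negative: (-3, -3), (-3, 0). Count: 2.

2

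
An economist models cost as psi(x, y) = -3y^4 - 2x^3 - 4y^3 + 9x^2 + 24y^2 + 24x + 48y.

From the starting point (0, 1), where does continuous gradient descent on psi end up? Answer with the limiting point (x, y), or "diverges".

psi is separable, so gradient descent decouples: x follows -∂psi/∂x, y follows -∂psi/∂y.
∂psi/∂x = -6(x - 4)(x + 1); at x=0 this is 24, so x decreases.
∂psi/∂y = -12(y - 2)(y + 1)(y + 2); at y=1 this is 72, so y decreases.
x converges to its nearest critical value -1 (a local min of the x-part); y converges to -1. The iterate converges to (-1, -1).

(-1, -1)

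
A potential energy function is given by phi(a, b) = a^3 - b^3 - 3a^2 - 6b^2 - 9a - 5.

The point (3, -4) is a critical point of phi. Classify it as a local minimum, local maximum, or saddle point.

The mixed partial ∂²phi/∂a∂b is 0, so the Hessian at any point is diag(phi_aa, phi_bb) = diag(6(a - 1), -6(b + 2)).
At (3, -4): H = diag(12, 12).
Both eigenvalues are positive, so H is positive definite: a local minimum.

local minimum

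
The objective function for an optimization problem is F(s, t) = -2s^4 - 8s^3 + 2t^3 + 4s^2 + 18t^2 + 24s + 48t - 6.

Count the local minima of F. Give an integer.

1

F separates as a function of s plus a function of t, so ∇F=0 decouples.
∂F/∂s = -8(s - 1)(s + 1)(s + 3) = 0 at s ∈ {-3, -1, 1}; ∂F/∂t = 6(t + 2)(t + 4) = 0 at t ∈ {-4, -2}.
The Hessian is diagonal: diag(F_ss, F_tt). Second derivatives: F_ss(-3)=-64, F_ss(-1)=32, F_ss(1)=-64; F_tt(-4)=-12, F_tt(-2)=12.
Local minima occur where both diagonal entries positive: (-1, -2). Count: 1.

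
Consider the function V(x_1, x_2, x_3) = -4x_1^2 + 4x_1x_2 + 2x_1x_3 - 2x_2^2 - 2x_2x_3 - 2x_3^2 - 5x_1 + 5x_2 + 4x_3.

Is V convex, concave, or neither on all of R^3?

V is quadratic, so its Hessian is the constant matrix H = [[-8, 4, 2], [4, -4, -2], [2, -2, -4]].
Leading principal minors: -8, 16, -48.
Signs alternate −, +, − ⇒ H ≺ 0 ⇒ concave.

concave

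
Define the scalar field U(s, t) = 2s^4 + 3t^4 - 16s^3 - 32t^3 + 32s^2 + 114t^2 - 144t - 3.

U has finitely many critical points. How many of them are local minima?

U separates as a function of s plus a function of t, so ∇U=0 decouples.
∂U/∂s = 8s(s - 4)(s - 2) = 0 at s ∈ {0, 2, 4}; ∂U/∂t = 12(t - 4)(t - 3)(t - 1) = 0 at t ∈ {1, 3, 4}.
The Hessian is diagonal: diag(U_ss, U_tt). Second derivatives: U_ss(0)=64, U_ss(2)=-32, U_ss(4)=64; U_tt(1)=72, U_tt(3)=-24, U_tt(4)=36.
Local minima occur where both diagonal entries positive: (0, 1), (0, 4), (4, 1), (4, 4). Count: 4.

4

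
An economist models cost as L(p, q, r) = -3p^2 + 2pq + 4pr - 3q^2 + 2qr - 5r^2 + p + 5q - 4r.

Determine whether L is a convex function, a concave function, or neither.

concave

L is quadratic, so its Hessian is the constant matrix H = [[-6, 2, 4], [2, -6, 2], [4, 2, -10]].
Leading principal minors: -6, 32, -168.
Signs alternate −, +, − ⇒ H ≺ 0 ⇒ concave.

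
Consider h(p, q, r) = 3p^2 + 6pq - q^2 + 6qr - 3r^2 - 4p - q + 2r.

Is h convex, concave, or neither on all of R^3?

h is quadratic, so its Hessian is the constant matrix H = [[6, 6, 0], [6, -2, 6], [0, 6, -6]].
Leading principal minors: 6, -48, 72.
Neither pattern holds ⇒ H is indefinite ⇒ neither convex nor concave.

neither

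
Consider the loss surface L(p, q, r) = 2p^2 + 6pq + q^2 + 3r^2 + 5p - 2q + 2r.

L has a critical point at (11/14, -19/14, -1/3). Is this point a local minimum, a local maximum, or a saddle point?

The Hessian is constant: H = [[4, 6, 0], [6, 2, 0], [0, 0, 6]].
Leading principal minors: Δ₁ = 4, Δ₂ = -28, Δ₃ = -168.
The minors fit neither the all-positive nor the alternating-sign pattern, so H is indefinite: a saddle point.

saddle point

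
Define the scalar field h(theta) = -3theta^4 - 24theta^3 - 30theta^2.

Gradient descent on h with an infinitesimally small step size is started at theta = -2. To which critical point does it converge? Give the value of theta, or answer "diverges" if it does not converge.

-1

h'(theta) = -12theta(theta + 1)(theta + 5), so h'(-2) = -72.
Gradient descent moves in the -h' direction, i.e. theta is increasing.
The nearest critical point in that direction is theta = -1, where h'' = 48 > 0 (a local minimum). The iterate converges there.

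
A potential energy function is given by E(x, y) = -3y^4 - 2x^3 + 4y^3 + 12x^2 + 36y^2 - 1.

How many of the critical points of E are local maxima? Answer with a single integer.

2

E separates as a function of x plus a function of y, so ∇E=0 decouples.
∂E/∂x = -6x(x - 4) = 0 at x ∈ {0, 4}; ∂E/∂y = -12y(y - 3)(y + 2) = 0 at y ∈ {-2, 0, 3}.
The Hessian is diagonal: diag(E_xx, E_yy). Second derivatives: E_xx(0)=24, E_xx(4)=-24; E_yy(-2)=-120, E_yy(0)=72, E_yy(3)=-180.
Local maxima occur where both diagonal entries negative: (4, -2), (4, 3). Count: 2.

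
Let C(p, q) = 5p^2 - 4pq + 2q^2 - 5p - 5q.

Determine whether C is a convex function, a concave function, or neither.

C is quadratic, so its Hessian is the constant matrix H = [[10, -4], [-4, 4]].
det(H) = 24, tr(H) = 14.
det(H) > 0 and tr(H) > 0, so H is positive definite everywhere: convex.

convex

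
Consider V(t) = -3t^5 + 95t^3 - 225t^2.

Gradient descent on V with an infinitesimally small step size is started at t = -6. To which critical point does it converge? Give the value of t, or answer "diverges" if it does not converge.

-5

V'(t) = -15t(t - 3)(t - 2)(t + 5), so V'(-6) = -6480.
Gradient descent moves in the -V' direction, i.e. t is increasing.
The nearest critical point in that direction is t = -5, where V'' = 4200 > 0 (a local minimum). The iterate converges there.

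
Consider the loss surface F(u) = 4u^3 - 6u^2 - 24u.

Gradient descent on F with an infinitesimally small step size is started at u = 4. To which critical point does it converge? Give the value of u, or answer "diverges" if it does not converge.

2

F'(u) = 12(u - 2)(u + 1), so F'(4) = 120.
Gradient descent moves in the -F' direction, i.e. u is decreasing.
The nearest critical point in that direction is u = 2, where F'' = 36 > 0 (a local minimum). The iterate converges there.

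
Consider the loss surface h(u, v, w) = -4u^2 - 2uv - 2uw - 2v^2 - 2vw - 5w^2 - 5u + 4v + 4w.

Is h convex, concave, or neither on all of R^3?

h is quadratic, so its Hessian is the constant matrix H = [[-8, -2, -2], [-2, -4, -2], [-2, -2, -10]].
Leading principal minors: -8, 28, -248.
Signs alternate −, +, − ⇒ H ≺ 0 ⇒ concave.

concave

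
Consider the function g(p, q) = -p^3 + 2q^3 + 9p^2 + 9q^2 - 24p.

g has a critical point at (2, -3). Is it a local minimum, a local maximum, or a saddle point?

saddle point

The mixed partial ∂²g/∂p∂q is 0, so the Hessian at any point is diag(g_pp, g_qq) = diag(6(-p + 3), 6(2q + 3)).
At (2, -3): H = diag(6, -18).
The eigenvalues have opposite signs, so H is indefinite: a saddle point.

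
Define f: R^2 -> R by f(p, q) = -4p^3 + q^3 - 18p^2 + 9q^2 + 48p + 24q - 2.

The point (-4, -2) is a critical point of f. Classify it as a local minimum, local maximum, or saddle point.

local minimum

The mixed partial ∂²f/∂p∂q is 0, so the Hessian at any point is diag(f_pp, f_qq) = diag(-12(2p + 3), 6(q + 3)).
At (-4, -2): H = diag(60, 6).
Both eigenvalues are positive, so H is positive definite: a local minimum.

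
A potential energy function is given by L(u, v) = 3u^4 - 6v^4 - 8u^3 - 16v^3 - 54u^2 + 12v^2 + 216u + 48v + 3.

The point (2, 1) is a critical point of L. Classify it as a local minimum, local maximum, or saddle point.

local maximum

The mixed partial ∂²L/∂u∂v is 0, so the Hessian at any point is diag(L_uu, L_vv) = diag(12(3u^2 - 4u - 9), 24(-3v^2 - 4v + 1)).
At (2, 1): H = diag(-60, -144).
Both eigenvalues are negative, so H is negative definite: a local maximum.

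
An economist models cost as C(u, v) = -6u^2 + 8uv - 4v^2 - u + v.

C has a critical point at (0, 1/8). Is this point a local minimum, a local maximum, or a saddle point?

The Hessian of C is constant: H = [[-12, 8], [8, -8]].
det(H) = (-12)·(-8) − 8² = 32.
det(H) > 0 and tr(H) = -20 < 0, so H is negative definite and the point is a local maximum.

local maximum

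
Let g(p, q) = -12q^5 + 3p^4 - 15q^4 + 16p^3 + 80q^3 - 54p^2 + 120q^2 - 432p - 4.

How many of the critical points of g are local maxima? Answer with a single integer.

g separates as a function of p plus a function of q, so ∇g=0 decouples.
∂g/∂p = 12(p - 3)(p + 3)(p + 4) = 0 at p ∈ {-4, -3, 3}; ∂g/∂q = -60q(q - 2)(q + 1)(q + 2) = 0 at q ∈ {-2, -1, 0, 2}.
The Hessian is diagonal: diag(g_pp, g_qq). Second derivatives: g_pp(-4)=84, g_pp(-3)=-72, g_pp(3)=504; g_qq(-2)=480, g_qq(-1)=-180, g_qq(0)=240, g_qq(2)=-1440.
Local maxima occur where both diagonal entries negative: (-3, -1), (-3, 2). Count: 2.

2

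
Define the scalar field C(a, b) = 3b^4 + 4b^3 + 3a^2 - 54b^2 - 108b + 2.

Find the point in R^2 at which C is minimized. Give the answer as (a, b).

C(a,b) separates as P(a) + Q(b) + 2, so its minimum is min P + min Q + 2.
P'(a) = 6a vanishes at a ∈ {0}; Q'(b) = 12(b - 3)(b + 1)(b + 3) vanishes at b ∈ {-3, -1, 3}.
Local minima of P (where P''>0): P(0)=0. Local minima of Q: Q(-3)=-27, Q(3)=-459.
So the global minimum of C is P(0) + Q(3) + 2 = 0 − 459 + 2 = -457, attained at (0, 3).

(0, 3)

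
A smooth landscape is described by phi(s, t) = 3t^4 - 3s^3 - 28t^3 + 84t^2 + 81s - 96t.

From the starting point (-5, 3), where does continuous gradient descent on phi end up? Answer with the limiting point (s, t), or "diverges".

phi is separable, so gradient descent decouples: s follows -∂phi/∂s, t follows -∂phi/∂t.
∂phi/∂s = -9(s - 3)(s + 3); at s=-5 this is -144, so s increases.
∂phi/∂t = 12(t - 4)(t - 2)(t - 1); at t=3 this is -24, so t increases.
s converges to its nearest critical value -3 (a local min of the s-part); t converges to 4. The iterate converges to (-3, 4).

(-3, 4)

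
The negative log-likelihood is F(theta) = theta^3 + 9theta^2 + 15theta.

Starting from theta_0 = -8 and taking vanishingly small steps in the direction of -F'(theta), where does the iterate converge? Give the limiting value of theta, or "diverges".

diverges

F'(theta) = 3(theta + 1)(theta + 5), so F'(-8) = 63.
Gradient descent moves in the -F' direction, i.e. theta is decreasing.
There is no critical point below theta=-8, and F' keeps the same sign, so the iterate runs off to −∞.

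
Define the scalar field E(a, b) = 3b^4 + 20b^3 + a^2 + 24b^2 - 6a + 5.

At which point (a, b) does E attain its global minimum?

E(a,b) separates as P(a) + Q(b) + 5, so its minimum is min P + min Q + 5.
P'(a) = 2a - 6 vanishes at a ∈ {3}; Q'(b) = 12b(b + 1)(b + 4) vanishes at b ∈ {-4, -1, 0}.
Local minima of P (where P''>0): P(3)=-9. Local minima of Q: Q(-4)=-128, Q(0)=0.
So the global minimum of E is P(3) + Q(-4) + 5 = -9 − 128 + 5 = -132, attained at (3, -4).

(3, -4)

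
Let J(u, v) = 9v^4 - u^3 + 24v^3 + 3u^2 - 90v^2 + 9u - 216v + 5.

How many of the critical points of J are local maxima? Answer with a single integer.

1

J separates as a function of u plus a function of v, so ∇J=0 decouples.
∂J/∂u = -3(u - 3)(u + 1) = 0 at u ∈ {-1, 3}; ∂J/∂v = 36(v - 2)(v + 1)(v + 3) = 0 at v ∈ {-3, -1, 2}.
The Hessian is diagonal: diag(J_uu, J_vv). Second derivatives: J_uu(-1)=12, J_uu(3)=-12; J_vv(-3)=360, J_vv(-1)=-216, J_vv(2)=540.
Local maxima occur where both diagonal entries negative: (3, -1). Count: 1.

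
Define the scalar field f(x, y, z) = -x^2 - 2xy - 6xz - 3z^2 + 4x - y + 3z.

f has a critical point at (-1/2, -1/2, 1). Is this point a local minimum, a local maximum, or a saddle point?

The Hessian is constant: H = [[-2, -2, -6], [-2, 0, 0], [-6, 0, -6]].
Leading principal minors: Δ₁ = -2, Δ₂ = -4, Δ₃ = 24.
The minors fit neither the all-positive nor the alternating-sign pattern, so H is indefinite: a saddle point.

saddle point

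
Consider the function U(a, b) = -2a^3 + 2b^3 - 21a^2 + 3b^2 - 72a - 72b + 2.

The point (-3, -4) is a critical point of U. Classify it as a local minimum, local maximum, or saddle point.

The mixed partial ∂²U/∂a∂b is 0, so the Hessian at any point is diag(U_aa, U_bb) = diag(-6(2a + 7), 6(2b + 1)).
At (-3, -4): H = diag(-6, -42).
Both eigenvalues are negative, so H is negative definite: a local maximum.

local maximum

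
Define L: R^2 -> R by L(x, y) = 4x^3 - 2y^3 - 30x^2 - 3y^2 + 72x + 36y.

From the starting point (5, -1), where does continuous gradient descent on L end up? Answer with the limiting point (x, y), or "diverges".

L is separable, so gradient descent decouples: x follows -∂L/∂x, y follows -∂L/∂y.
∂L/∂x = 12(x - 3)(x - 2); at x=5 this is 72, so x decreases.
∂L/∂y = -6(y - 2)(y + 3); at y=-1 this is 36, so y decreases.
x converges to its nearest critical value 3 (a local min of the x-part); y converges to -3. The iterate converges to (3, -3).

(3, -3)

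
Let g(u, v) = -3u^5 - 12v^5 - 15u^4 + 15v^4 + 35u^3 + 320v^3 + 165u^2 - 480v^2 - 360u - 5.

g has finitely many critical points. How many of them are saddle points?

8

g separates as a function of u plus a function of v, so ∇g=0 decouples.
∂g/∂u = -15(u - 2)(u - 1)(u + 3)(u + 4) = 0 at u ∈ {-4, -3, 1, 2}; ∂g/∂v = -60v(v - 4)(v - 1)(v + 4) = 0 at v ∈ {-4, 0, 1, 4}.
The Hessian is diagonal: diag(g_uu, g_vv). Second derivatives: g_uu(-4)=450, g_uu(-3)=-300, g_uu(1)=300, g_uu(2)=-450; g_vv(-4)=9600, g_vv(0)=-960, g_vv(1)=900, g_vv(4)=-5760.
Saddle points occur where the two diagonal entries have opposite signs: (-4, 0), (-4, 4), (-3, -4), (-3, 1), (1, 0), (1, 4), (2, -4), (2, 1). Count: 8.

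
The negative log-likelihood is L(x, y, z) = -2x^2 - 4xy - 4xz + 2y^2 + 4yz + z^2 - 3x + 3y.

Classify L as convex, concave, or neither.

neither

L is quadratic, so its Hessian is the constant matrix H = [[-4, -4, -4], [-4, 4, 4], [-4, 4, 2]].
Leading principal minors: -4, -32, 64.
Neither pattern holds ⇒ H is indefinite ⇒ neither convex nor concave.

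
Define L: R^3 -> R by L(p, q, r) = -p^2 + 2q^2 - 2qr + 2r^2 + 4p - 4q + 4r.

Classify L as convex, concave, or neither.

neither

L is quadratic, so its Hessian is the constant matrix H = [[-2, 0, 0], [0, 4, -2], [0, -2, 4]].
Leading principal minors: -2, -8, -24.
Neither pattern holds ⇒ H is indefinite ⇒ neither convex nor concave.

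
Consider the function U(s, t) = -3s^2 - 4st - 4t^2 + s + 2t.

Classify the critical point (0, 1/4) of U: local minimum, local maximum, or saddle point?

The Hessian of U is constant: H = [[-6, -4], [-4, -8]].
det(H) = (-6)·(-8) − (-4)² = 32.
det(H) > 0 and tr(H) = -14 < 0, so H is negative definite and the point is a local maximum.

local maximum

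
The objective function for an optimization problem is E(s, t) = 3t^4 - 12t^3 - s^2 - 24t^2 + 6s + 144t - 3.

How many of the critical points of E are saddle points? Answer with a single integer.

2

E separates as a function of s plus a function of t, so ∇E=0 decouples.
∂E/∂s = -2(s - 3) = 0 at s ∈ {3}; ∂E/∂t = 12(t - 3)(t - 2)(t + 2) = 0 at t ∈ {-2, 2, 3}.
The Hessian is diagonal: diag(E_ss, E_tt). Second derivatives: E_ss(3)=-2; E_tt(-2)=240, E_tt(2)=-48, E_tt(3)=60.
Saddle points occur where the two diagonal entries have opposite signs: (3, -2), (3, 3). Count: 2.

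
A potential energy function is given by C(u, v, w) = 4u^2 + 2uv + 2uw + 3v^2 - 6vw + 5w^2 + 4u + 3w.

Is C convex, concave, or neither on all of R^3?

C is quadratic, so its Hessian is the constant matrix H = [[8, 2, 2], [2, 6, -6], [2, -6, 10]].
Leading principal minors: 8, 44, 80.
All positive ⇒ H ≻ 0 ⇒ convex.

convex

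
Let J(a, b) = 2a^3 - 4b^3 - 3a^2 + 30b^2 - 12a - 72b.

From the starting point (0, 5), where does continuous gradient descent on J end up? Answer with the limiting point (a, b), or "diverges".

diverges

J is separable, so gradient descent decouples: a follows -∂J/∂a, b follows -∂J/∂b.
∂J/∂a = 6(a - 2)(a + 1); at a=0 this is -12, so a increases.
∂J/∂b = -12(b - 3)(b - 2); at b=5 this is -72, so b increases.
The b-coordinate has no critical point in that direction and runs off to infinity.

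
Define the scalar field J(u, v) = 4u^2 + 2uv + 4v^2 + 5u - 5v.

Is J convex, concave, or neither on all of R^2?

convex

J is quadratic, so its Hessian is the constant matrix H = [[8, 2], [2, 8]].
det(H) = 60, tr(H) = 16.
det(H) > 0 and tr(H) > 0, so H is positive definite everywhere: convex.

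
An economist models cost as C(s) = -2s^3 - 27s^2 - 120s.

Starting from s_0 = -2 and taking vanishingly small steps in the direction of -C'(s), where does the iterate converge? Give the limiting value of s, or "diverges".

diverges

C'(s) = -6(s + 4)(s + 5), so C'(-2) = -36.
Gradient descent moves in the -C' direction, i.e. s is increasing.
There is no critical point above s=-2, and C' keeps the same sign, so the iterate runs off to +∞.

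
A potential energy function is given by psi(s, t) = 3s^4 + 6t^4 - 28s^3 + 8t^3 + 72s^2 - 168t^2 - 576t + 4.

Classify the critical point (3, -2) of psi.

local maximum

The mixed partial ∂²psi/∂s∂t is 0, so the Hessian at any point is diag(psi_ss, psi_tt) = diag(12(3s^2 - 14s + 12), 24(3t^2 + 2t - 14)).
At (3, -2): H = diag(-36, -144).
Both eigenvalues are negative, so H is negative definite: a local maximum.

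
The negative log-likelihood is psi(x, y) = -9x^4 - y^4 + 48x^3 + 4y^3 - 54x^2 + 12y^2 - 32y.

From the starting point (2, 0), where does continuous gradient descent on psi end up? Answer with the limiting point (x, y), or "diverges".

(1, 1)

psi is separable, so gradient descent decouples: x follows -∂psi/∂x, y follows -∂psi/∂y.
∂psi/∂x = -36x(x - 3)(x - 1); at x=2 this is 72, so x decreases.
∂psi/∂y = -4(y - 4)(y - 1)(y + 2); at y=0 this is -32, so y increases.
x converges to its nearest critical value 1 (a local min of the x-part); y converges to 1. The iterate converges to (1, 1).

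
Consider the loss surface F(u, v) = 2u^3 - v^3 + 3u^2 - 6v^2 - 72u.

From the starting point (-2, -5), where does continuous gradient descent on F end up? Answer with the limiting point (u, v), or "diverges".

(3, -4)

F is separable, so gradient descent decouples: u follows -∂F/∂u, v follows -∂F/∂v.
∂F/∂u = 6(u - 3)(u + 4); at u=-2 this is -60, so u increases.
∂F/∂v = -3v(v + 4); at v=-5 this is -15, so v increases.
u converges to its nearest critical value 3 (a local min of the u-part); v converges to -4. The iterate converges to (3, -4).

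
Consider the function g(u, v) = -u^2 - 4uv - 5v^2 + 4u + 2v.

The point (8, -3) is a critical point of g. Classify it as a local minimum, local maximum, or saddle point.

local maximum

The Hessian of g is constant: H = [[-2, -4], [-4, -10]].
det(H) = (-2)·(-10) − (-4)² = 4.
det(H) > 0 and tr(H) = -12 < 0, so H is negative definite and the point is a local maximum.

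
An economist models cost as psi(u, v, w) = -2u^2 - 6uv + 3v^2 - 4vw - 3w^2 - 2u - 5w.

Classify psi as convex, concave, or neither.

neither

psi is quadratic, so its Hessian is the constant matrix H = [[-4, -6, 0], [-6, 6, -4], [0, -4, -6]].
Leading principal minors: -4, -60, 424.
Neither pattern holds ⇒ H is indefinite ⇒ neither convex nor concave.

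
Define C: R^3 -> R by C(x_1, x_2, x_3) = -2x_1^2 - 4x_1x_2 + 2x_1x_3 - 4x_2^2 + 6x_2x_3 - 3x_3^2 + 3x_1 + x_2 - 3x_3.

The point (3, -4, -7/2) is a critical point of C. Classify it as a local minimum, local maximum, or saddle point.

local maximum

The Hessian is constant: H = [[-4, -4, 2], [-4, -8, 6], [2, 6, -6]].
Leading principal minors: Δ₁ = -4, Δ₂ = 16, Δ₃ = -16.
The minors alternate sign starting negative (−, +, −), so H is negative definite: a local maximum.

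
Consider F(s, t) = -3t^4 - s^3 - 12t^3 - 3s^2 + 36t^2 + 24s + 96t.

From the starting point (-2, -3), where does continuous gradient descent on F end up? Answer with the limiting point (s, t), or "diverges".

F is separable, so gradient descent decouples: s follows -∂F/∂s, t follows -∂F/∂t.
∂F/∂s = -3(s - 2)(s + 4); at s=-2 this is 24, so s decreases.
∂F/∂t = -12(t - 2)(t + 1)(t + 4); at t=-3 this is -120, so t increases.
s converges to its nearest critical value -4 (a local min of the s-part); t converges to -1. The iterate converges to (-4, -1).

(-4, -1)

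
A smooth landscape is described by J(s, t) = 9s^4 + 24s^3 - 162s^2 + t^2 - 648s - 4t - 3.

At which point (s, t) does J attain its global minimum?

(3, 2)

J(s,t) separates as P(s) + Q(t) − 3, so its minimum is min P + min Q − 3.
P'(s) = 36(s - 3)(s + 2)(s + 3) vanishes at s ∈ {-3, -2, 3}; Q'(t) = 2(t - 2) vanishes at t ∈ {2}.
Local minima of P (where P''>0): P(-3)=567, P(3)=-2025. Local minima of Q: Q(2)=-4.
So the global minimum of J is P(3) + Q(2) − 3 = -2025 − 4 − 3 = -2032, attained at (3, 2).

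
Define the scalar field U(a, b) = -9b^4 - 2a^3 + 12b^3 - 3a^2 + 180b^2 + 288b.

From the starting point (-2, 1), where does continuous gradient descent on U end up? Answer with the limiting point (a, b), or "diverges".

U is separable, so gradient descent decouples: a follows -∂U/∂a, b follows -∂U/∂b.
∂U/∂a = -6a(a + 1); at a=-2 this is -12, so a increases.
∂U/∂b = -36(b - 4)(b + 1)(b + 2); at b=1 this is 648, so b decreases.
a converges to its nearest critical value -1 (a local min of the a-part); b converges to -1. The iterate converges to (-1, -1).

(-1, -1)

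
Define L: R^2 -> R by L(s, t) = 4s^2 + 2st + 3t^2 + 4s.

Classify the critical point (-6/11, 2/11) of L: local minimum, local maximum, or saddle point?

The Hessian of L is constant: H = [[8, 2], [2, 6]].
det(H) = 8·6 − 2² = 44.
det(H) > 0 and tr(H) = 14 > 0, so H is positive definite and the point is a local minimum.

local minimum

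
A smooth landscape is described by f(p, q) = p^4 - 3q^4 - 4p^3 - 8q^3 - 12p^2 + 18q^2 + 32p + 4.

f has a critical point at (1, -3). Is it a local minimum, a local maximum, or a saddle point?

The mixed partial ∂²f/∂p∂q is 0, so the Hessian at any point is diag(f_pp, f_qq) = diag(12(p^2 - 2p - 2), 12(-3q^2 - 4q + 3)).
At (1, -3): H = diag(-36, -144).
Both eigenvalues are negative, so H is negative definite: a local maximum.

local maximum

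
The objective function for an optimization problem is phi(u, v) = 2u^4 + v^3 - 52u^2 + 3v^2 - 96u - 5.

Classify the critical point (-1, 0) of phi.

saddle point

The mixed partial ∂²phi/∂u∂v is 0, so the Hessian at any point is diag(phi_uu, phi_vv) = diag(8(3u^2 - 13), 6(v + 1)).
At (-1, 0): H = diag(-80, 6).
The eigenvalues have opposite signs, so H is indefinite: a saddle point.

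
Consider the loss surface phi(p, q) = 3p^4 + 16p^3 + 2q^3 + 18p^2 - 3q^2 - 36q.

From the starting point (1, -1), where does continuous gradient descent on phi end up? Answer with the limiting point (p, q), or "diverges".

phi is separable, so gradient descent decouples: p follows -∂phi/∂p, q follows -∂phi/∂q.
∂phi/∂p = 12p(p + 1)(p + 3); at p=1 this is 96, so p decreases.
∂phi/∂q = 6(q - 3)(q + 2); at q=-1 this is -24, so q increases.
p converges to its nearest critical value 0 (a local min of the p-part); q converges to 3. The iterate converges to (0, 3).

(0, 3)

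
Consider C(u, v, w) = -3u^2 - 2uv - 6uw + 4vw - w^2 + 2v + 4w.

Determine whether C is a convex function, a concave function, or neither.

C is quadratic, so its Hessian is the constant matrix H = [[-6, -2, -6], [-2, 0, 4], [-6, 4, -2]].
Leading principal minors: -6, -4, 200.
Neither pattern holds ⇒ H is indefinite ⇒ neither convex nor concave.

neither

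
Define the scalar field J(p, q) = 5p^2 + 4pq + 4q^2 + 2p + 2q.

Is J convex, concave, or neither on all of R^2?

convex

J is quadratic, so its Hessian is the constant matrix H = [[10, 4], [4, 8]].
det(H) = 64, tr(H) = 18.
det(H) > 0 and tr(H) > 0, so H is positive definite everywhere: convex.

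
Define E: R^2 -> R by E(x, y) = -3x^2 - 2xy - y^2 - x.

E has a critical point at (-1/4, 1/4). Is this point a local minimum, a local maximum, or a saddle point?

local maximum

The Hessian of E is constant: H = [[-6, -2], [-2, -2]].
det(H) = (-6)·(-2) − (-2)² = 8.
det(H) > 0 and tr(H) = -8 < 0, so H is negative definite and the point is a local maximum.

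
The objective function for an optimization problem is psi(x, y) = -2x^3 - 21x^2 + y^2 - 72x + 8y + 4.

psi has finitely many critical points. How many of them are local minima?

psi separates as a function of x plus a function of y, so ∇psi=0 decouples.
∂psi/∂x = -6(x + 3)(x + 4) = 0 at x ∈ {-4, -3}; ∂psi/∂y = 2(y + 4) = 0 at y ∈ {-4}.
The Hessian is diagonal: diag(psi_xx, psi_yy). Second derivatives: psi_xx(-4)=6, psi_xx(-3)=-6; psi_yy(-4)=2.
Local minima occur where both diagonal entries positive: (-4, -4). Count: 1.

1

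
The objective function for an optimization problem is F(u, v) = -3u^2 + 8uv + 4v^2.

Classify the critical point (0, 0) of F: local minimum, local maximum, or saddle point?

saddle point

The Hessian of F is constant: H = [[-6, 8], [8, 8]].
det(H) = (-6)·8 − 8² = -112.
Since det(H) < 0, H is indefinite and the critical point is a saddle point.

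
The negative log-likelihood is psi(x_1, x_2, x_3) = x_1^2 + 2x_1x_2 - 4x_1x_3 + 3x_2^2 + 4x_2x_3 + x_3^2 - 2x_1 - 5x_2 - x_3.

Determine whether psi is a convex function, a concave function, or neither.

neither

psi is quadratic, so its Hessian is the constant matrix H = [[2, 2, -4], [2, 6, 4], [-4, 4, 2]].
Leading principal minors: 2, 8, -176.
Neither pattern holds ⇒ H is indefinite ⇒ neither convex nor concave.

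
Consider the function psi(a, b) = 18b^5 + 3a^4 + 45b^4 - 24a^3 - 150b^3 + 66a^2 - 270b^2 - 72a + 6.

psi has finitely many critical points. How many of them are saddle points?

6

psi separates as a function of a plus a function of b, so ∇psi=0 decouples.
∂psi/∂a = 12(a - 3)(a - 2)(a - 1) = 0 at a ∈ {1, 2, 3}; ∂psi/∂b = 90b(b - 2)(b + 1)(b + 3) = 0 at b ∈ {-3, -1, 0, 2}.
The Hessian is diagonal: diag(psi_aa, psi_bb). Second derivatives: psi_aa(1)=24, psi_aa(2)=-12, psi_aa(3)=24; psi_bb(-3)=-2700, psi_bb(-1)=540, psi_bb(0)=-540, psi_bb(2)=2700.
Saddle points occur where the two diagonal entries have opposite signs: (1, -3), (1, 0), (2, -1), (2, 2), (3, -3), (3, 0). Count: 6.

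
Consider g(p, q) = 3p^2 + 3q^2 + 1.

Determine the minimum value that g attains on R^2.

1

g(p,q) separates as A(p) + B(q) + 1, so its minimum is min A + min B + 1.
A'(p) = 6p vanishes at p ∈ {0}; B'(q) = 6q vanishes at q ∈ {0}.
Local minima of A (where A''>0): A(0)=0. Local minima of B: B(0)=0.
So the global minimum of g is A(0) + B(0) + 1 = 0 + 0 + 1 = 1, attained at (0, 0).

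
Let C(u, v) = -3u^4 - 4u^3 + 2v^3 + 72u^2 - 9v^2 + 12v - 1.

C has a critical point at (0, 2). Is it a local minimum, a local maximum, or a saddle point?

The mixed partial ∂²C/∂u∂v is 0, so the Hessian at any point is diag(C_uu, C_vv) = diag(12(-3u^2 - 2u + 12), 6(2v - 3)).
At (0, 2): H = diag(144, 6).
Both eigenvalues are positive, so H is positive definite: a local minimum.

local minimum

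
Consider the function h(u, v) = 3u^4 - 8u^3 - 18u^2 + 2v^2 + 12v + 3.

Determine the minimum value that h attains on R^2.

h(u,v) separates as P(u) + Q(v) + 3, so its minimum is min P + min Q + 3.
P'(u) = 12u(u - 3)(u + 1) vanishes at u ∈ {-1, 0, 3}; Q'(v) = 4v + 12 vanishes at v ∈ {-3}.
Local minima of P (where P''>0): P(-1)=-7, P(3)=-135. Local minima of Q: Q(-3)=-18.
So the global minimum of h is P(3) + Q(-3) + 3 = -135 − 18 + 3 = -150, attained at (3, -3).

-150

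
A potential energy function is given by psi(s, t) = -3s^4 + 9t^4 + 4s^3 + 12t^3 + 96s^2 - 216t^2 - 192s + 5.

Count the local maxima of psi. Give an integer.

2

psi separates as a function of s plus a function of t, so ∇psi=0 decouples.
∂psi/∂s = -12(s - 4)(s - 1)(s + 4) = 0 at s ∈ {-4, 1, 4}; ∂psi/∂t = 36t(t - 3)(t + 4) = 0 at t ∈ {-4, 0, 3}.
The Hessian is diagonal: diag(psi_ss, psi_tt). Second derivatives: psi_ss(-4)=-480, psi_ss(1)=180, psi_ss(4)=-288; psi_tt(-4)=1008, psi_tt(0)=-432, psi_tt(3)=756.
Local maxima occur where both diagonal entries negative: (-4, 0), (4, 0). Count: 2.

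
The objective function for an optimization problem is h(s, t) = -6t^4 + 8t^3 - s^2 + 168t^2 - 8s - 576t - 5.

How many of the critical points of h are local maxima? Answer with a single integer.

h separates as a function of s plus a function of t, so ∇h=0 decouples.
∂h/∂s = -2(s + 4) = 0 at s ∈ {-4}; ∂h/∂t = -24(t - 3)(t - 2)(t + 4) = 0 at t ∈ {-4, 2, 3}.
The Hessian is diagonal: diag(h_ss, h_tt). Second derivatives: h_ss(-4)=-2; h_tt(-4)=-1008, h_tt(2)=144, h_tt(3)=-168.
Local maxima occur where both diagonal entries negative: (-4, -4), (-4, 3). Count: 2.

2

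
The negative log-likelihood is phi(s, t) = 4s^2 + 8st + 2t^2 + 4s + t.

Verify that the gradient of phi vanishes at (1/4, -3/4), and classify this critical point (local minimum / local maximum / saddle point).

saddle point

∇phi = (8s + 8t + 4, 8s + 4t + 1); substituting (1/4, -3/4) gives ∇phi = (0, 0), so (1/4, -3/4) is indeed a critical point.
The Hessian of phi is constant: H = [[8, 8], [8, 4]].
det(H) = 8·4 − 8² = -32.
Since det(H) < 0, H is indefinite and the critical point is a saddle point.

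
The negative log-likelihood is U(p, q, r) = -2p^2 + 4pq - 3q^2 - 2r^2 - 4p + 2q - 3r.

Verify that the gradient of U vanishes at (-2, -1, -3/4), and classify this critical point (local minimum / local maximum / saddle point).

∇U = (-4p + 4q - 4, 4p - 6q + 2, -4r - 3); substituting (-2, -1, -3/4) gives ∇U = (0, 0, 0), so (-2, -1, -3/4) is indeed a critical point.
The Hessian is constant: H = [[-4, 4, 0], [4, -6, 0], [0, 0, -4]].
Leading principal minors: Δ₁ = -4, Δ₂ = 8, Δ₃ = -32.
The minors alternate sign starting negative (−, +, −), so H is negative definite: a local maximum.

local maximum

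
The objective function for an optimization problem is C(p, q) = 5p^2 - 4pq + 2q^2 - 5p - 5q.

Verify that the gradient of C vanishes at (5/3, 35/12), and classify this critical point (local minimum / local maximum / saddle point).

∇C = (10p - 4q - 5, -4p + 4q - 5); substituting (5/3, 35/12) gives ∇C = (0, 0), so (5/3, 35/12) is indeed a critical point.
The Hessian of C is constant: H = [[10, -4], [-4, 4]].
det(H) = 10·4 − (-4)² = 24.
det(H) > 0 and tr(H) = 14 > 0, so H is positive definite and the point is a local minimum.

local minimum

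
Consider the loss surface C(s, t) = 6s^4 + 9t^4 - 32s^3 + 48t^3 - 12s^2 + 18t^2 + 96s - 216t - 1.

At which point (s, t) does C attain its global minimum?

(4, 1)

C(s,t) separates as P(s) + Q(t) − 1, so its minimum is min P + min Q − 1.
P'(s) = 24(s - 4)(s - 1)(s + 1) vanishes at s ∈ {-1, 1, 4}; Q'(t) = 36(t - 1)(t + 2)(t + 3) vanishes at t ∈ {-3, -2, 1}.
Local minima of P (where P''>0): P(-1)=-70, P(4)=-320. Local minima of Q: Q(-3)=243, Q(1)=-141.
So the global minimum of C is P(4) + Q(1) − 1 = -320 − 141 − 1 = -462, attained at (4, 1).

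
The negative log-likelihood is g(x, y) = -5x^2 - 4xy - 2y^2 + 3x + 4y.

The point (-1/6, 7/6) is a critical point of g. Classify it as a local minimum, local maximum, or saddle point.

local maximum

The Hessian of g is constant: H = [[-10, -4], [-4, -4]].
det(H) = (-10)·(-4) − (-4)² = 24.
det(H) > 0 and tr(H) = -14 < 0, so H is negative definite and the point is a local maximum.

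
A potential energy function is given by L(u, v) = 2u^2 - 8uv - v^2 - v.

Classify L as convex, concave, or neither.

L is quadratic, so its Hessian is the constant matrix H = [[4, -8], [-8, -2]].
det(H) = -72, tr(H) = 2.
det(H) < 0, so H is indefinite: neither convex nor concave.

neither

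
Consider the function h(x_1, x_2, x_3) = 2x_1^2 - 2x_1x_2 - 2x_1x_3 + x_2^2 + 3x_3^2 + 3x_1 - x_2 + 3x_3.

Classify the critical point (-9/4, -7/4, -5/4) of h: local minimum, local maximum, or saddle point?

local minimum

The Hessian is constant: H = [[4, -2, -2], [-2, 2, 0], [-2, 0, 6]].
Leading principal minors: Δ₁ = 4, Δ₂ = 4, Δ₃ = 16.
All leading minors are positive, so H is positive definite: a local minimum.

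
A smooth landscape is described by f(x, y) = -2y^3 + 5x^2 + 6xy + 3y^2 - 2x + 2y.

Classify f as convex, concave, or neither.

neither

The term -2y^3 is cubic, so the Hessian is not constant.
∂²f/∂y² = -12y + 6, which takes both signs as y varies (negative for sufficiently large y). A diagonal entry of the Hessian changing sign means the Hessian is neither positive- nor negative-semidefinite on all of R^2.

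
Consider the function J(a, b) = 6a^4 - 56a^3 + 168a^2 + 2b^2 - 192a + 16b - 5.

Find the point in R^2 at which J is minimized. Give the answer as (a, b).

(4, -4)

J(a,b) separates as P(a) + Q(b) − 5, so its minimum is min P + min Q − 5.
P'(a) = 24(a - 4)(a - 2)(a - 1) vanishes at a ∈ {1, 2, 4}; Q'(b) = 4b + 16 vanishes at b ∈ {-4}.
Local minima of P (where P''>0): P(1)=-74, P(4)=-128. Local minima of Q: Q(-4)=-32.
So the global minimum of J is P(4) + Q(-4) − 5 = -128 − 32 − 5 = -165, attained at (4, -4).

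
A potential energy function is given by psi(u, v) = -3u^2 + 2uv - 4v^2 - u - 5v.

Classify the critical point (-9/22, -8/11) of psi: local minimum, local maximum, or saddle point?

The Hessian of psi is constant: H = [[-6, 2], [2, -8]].
det(H) = (-6)·(-8) − 2² = 44.
det(H) > 0 and tr(H) = -14 < 0, so H is negative definite and the point is a local maximum.

local maximum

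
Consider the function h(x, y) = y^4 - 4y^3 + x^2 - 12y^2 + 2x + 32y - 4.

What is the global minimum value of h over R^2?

-69

h(x,y) separates as P(x) + Q(y) − 4, so its minimum is min P + min Q − 4.
P'(x) = 2x + 2 vanishes at x ∈ {-1}; Q'(y) = 4(y - 4)(y - 1)(y + 2) vanishes at y ∈ {-2, 1, 4}.
Local minima of P (where P''>0): P(-1)=-1. Local minima of Q: Q(-2)=-64, Q(4)=-64.
So the global minimum of h is P(-1) + Q(-2) − 4 = -1 − 64 − 4 = -69, attained at (-1, -2).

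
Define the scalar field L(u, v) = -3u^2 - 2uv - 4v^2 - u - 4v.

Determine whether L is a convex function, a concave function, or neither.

L is quadratic, so its Hessian is the constant matrix H = [[-6, -2], [-2, -8]].
det(H) = 44, tr(H) = -14.
det(H) > 0 and tr(H) < 0, so H is negative definite everywhere: concave.

concave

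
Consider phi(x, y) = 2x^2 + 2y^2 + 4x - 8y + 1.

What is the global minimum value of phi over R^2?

phi(x,y) separates as P(x) + Q(y) + 1, so its minimum is min P + min Q + 1.
P'(x) = 4x + 4 vanishes at x ∈ {-1}; Q'(y) = 4y - 8 vanishes at y ∈ {2}.
Local minima of P (where P''>0): P(-1)=-2. Local minima of Q: Q(2)=-8.
So the global minimum of phi is P(-1) + Q(2) + 1 = -2 − 8 + 1 = -9, attained at (-1, 2).

-9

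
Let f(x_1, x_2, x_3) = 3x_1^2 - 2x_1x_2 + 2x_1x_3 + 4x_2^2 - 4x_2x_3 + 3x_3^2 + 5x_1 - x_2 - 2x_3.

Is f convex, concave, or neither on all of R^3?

convex

f is quadratic, so its Hessian is the constant matrix H = [[6, -2, 2], [-2, 8, -4], [2, -4, 6]].
Leading principal minors: 6, 44, 168.
All positive ⇒ H ≻ 0 ⇒ convex.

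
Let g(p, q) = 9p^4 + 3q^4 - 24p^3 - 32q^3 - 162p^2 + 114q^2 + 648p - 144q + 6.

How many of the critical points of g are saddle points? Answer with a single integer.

4

g separates as a function of p plus a function of q, so ∇g=0 decouples.
∂g/∂p = 36(p - 3)(p - 2)(p + 3) = 0 at p ∈ {-3, 2, 3}; ∂g/∂q = 12(q - 4)(q - 3)(q - 1) = 0 at q ∈ {1, 3, 4}.
The Hessian is diagonal: diag(g_pp, g_qq). Second derivatives: g_pp(-3)=1080, g_pp(2)=-180, g_pp(3)=216; g_qq(1)=72, g_qq(3)=-24, g_qq(4)=36.
Saddle points occur where the two diagonal entries have opposite signs: (-3, 3), (2, 1), (2, 4), (3, 3). Count: 4.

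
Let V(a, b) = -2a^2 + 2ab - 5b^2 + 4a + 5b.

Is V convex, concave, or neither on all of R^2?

V is quadratic, so its Hessian is the constant matrix H = [[-4, 2], [2, -10]].
det(H) = 36, tr(H) = -14.
det(H) > 0 and tr(H) < 0, so H is negative definite everywhere: concave.

concave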